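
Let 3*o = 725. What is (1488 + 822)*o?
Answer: 558250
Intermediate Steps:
o = 725/3 (o = (⅓)*725 = 725/3 ≈ 241.67)
(1488 + 822)*o = (1488 + 822)*(725/3) = 2310*(725/3) = 558250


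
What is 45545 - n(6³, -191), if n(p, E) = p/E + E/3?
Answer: 26134414/573 ≈ 45610.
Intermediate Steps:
n(p, E) = E/3 + p/E (n(p, E) = p/E + E*(⅓) = p/E + E/3 = E/3 + p/E)
45545 - n(6³, -191) = 45545 - ((⅓)*(-191) + 6³/(-191)) = 45545 - (-191/3 + 216*(-1/191)) = 45545 - (-191/3 - 216/191) = 45545 - 1*(-37129/573) = 45545 + 37129/573 = 26134414/573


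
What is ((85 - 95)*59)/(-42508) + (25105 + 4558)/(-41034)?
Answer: -154588093/218034159 ≈ -0.70901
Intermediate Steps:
((85 - 95)*59)/(-42508) + (25105 + 4558)/(-41034) = -10*59*(-1/42508) + 29663*(-1/41034) = -590*(-1/42508) - 29663/41034 = 295/21254 - 29663/41034 = -154588093/218034159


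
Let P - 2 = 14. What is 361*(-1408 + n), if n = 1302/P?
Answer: -3831293/8 ≈ -4.7891e+5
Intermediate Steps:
P = 16 (P = 2 + 14 = 16)
n = 651/8 (n = 1302/16 = 1302*(1/16) = 651/8 ≈ 81.375)
361*(-1408 + n) = 361*(-1408 + 651/8) = 361*(-10613/8) = -3831293/8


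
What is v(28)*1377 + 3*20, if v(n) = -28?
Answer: -38496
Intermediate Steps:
v(28)*1377 + 3*20 = -28*1377 + 3*20 = -38556 + 60 = -38496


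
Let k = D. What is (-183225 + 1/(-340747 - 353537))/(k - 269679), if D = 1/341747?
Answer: 43473699401109047/63986594518064208 ≈ 0.67942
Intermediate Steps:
D = 1/341747 ≈ 2.9261e-6
k = 1/341747 ≈ 2.9261e-6
(-183225 + 1/(-340747 - 353537))/(k - 269679) = (-183225 + 1/(-340747 - 353537))/(1/341747 - 269679) = (-183225 + 1/(-694284))/(-92161989212/341747) = (-183225 - 1/694284)*(-341747/92161989212) = -127210185901/694284*(-341747/92161989212) = 43473699401109047/63986594518064208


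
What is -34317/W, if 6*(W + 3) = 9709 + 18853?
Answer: -102951/14272 ≈ -7.2135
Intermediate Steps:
W = 14272/3 (W = -3 + (9709 + 18853)/6 = -3 + (1/6)*28562 = -3 + 14281/3 = 14272/3 ≈ 4757.3)
-34317/W = -34317/14272/3 = -34317*3/14272 = -102951/14272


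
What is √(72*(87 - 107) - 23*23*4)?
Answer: 2*I*√889 ≈ 59.632*I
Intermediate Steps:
√(72*(87 - 107) - 23*23*4) = √(72*(-20) - 529*4) = √(-1440 - 2116) = √(-3556) = 2*I*√889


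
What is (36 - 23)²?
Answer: 169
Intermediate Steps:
(36 - 23)² = 13² = 169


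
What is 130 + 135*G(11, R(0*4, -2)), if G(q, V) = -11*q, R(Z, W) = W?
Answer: -16205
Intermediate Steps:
130 + 135*G(11, R(0*4, -2)) = 130 + 135*(-11*11) = 130 + 135*(-121) = 130 - 16335 = -16205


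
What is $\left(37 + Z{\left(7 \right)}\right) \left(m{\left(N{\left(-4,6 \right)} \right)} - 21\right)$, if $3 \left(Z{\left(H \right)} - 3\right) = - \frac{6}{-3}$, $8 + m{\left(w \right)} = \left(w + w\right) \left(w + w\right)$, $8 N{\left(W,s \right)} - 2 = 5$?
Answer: $- \frac{25315}{24} \approx -1054.8$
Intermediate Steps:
$N{\left(W,s \right)} = \frac{7}{8}$ ($N{\left(W,s \right)} = \frac{1}{4} + \frac{1}{8} \cdot 5 = \frac{1}{4} + \frac{5}{8} = \frac{7}{8}$)
$m{\left(w \right)} = -8 + 4 w^{2}$ ($m{\left(w \right)} = -8 + \left(w + w\right) \left(w + w\right) = -8 + 2 w 2 w = -8 + 4 w^{2}$)
$Z{\left(H \right)} = \frac{11}{3}$ ($Z{\left(H \right)} = 3 + \frac{\left(-6\right) \frac{1}{-3}}{3} = 3 + \frac{\left(-6\right) \left(- \frac{1}{3}\right)}{3} = 3 + \frac{1}{3} \cdot 2 = 3 + \frac{2}{3} = \frac{11}{3}$)
$\left(37 + Z{\left(7 \right)}\right) \left(m{\left(N{\left(-4,6 \right)} \right)} - 21\right) = \left(37 + \frac{11}{3}\right) \left(\left(-8 + 4 \left(\frac{7}{8}\right)^{2}\right) - 21\right) = \frac{122 \left(\left(-8 + 4 \cdot \frac{49}{64}\right) - 21\right)}{3} = \frac{122 \left(\left(-8 + \frac{49}{16}\right) - 21\right)}{3} = \frac{122 \left(- \frac{79}{16} - 21\right)}{3} = \frac{122}{3} \left(- \frac{415}{16}\right) = - \frac{25315}{24}$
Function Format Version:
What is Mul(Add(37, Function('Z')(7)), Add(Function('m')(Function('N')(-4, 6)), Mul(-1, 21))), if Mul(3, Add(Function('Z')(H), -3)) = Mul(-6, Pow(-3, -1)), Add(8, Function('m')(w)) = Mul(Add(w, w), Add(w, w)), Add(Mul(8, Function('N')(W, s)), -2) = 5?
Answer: Rational(-25315, 24) ≈ -1054.8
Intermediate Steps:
Function('N')(W, s) = Rational(7, 8) (Function('N')(W, s) = Add(Rational(1, 4), Mul(Rational(1, 8), 5)) = Add(Rational(1, 4), Rational(5, 8)) = Rational(7, 8))
Function('m')(w) = Add(-8, Mul(4, Pow(w, 2))) (Function('m')(w) = Add(-8, Mul(Add(w, w), Add(w, w))) = Add(-8, Mul(Mul(2, w), Mul(2, w))) = Add(-8, Mul(4, Pow(w, 2))))
Function('Z')(H) = Rational(11, 3) (Function('Z')(H) = Add(3, Mul(Rational(1, 3), Mul(-6, Pow(-3, -1)))) = Add(3, Mul(Rational(1, 3), Mul(-6, Rational(-1, 3)))) = Add(3, Mul(Rational(1, 3), 2)) = Add(3, Rational(2, 3)) = Rational(11, 3))
Mul(Add(37, Function('Z')(7)), Add(Function('m')(Function('N')(-4, 6)), Mul(-1, 21))) = Mul(Add(37, Rational(11, 3)), Add(Add(-8, Mul(4, Pow(Rational(7, 8), 2))), Mul(-1, 21))) = Mul(Rational(122, 3), Add(Add(-8, Mul(4, Rational(49, 64))), -21)) = Mul(Rational(122, 3), Add(Add(-8, Rational(49, 16)), -21)) = Mul(Rational(122, 3), Add(Rational(-79, 16), -21)) = Mul(Rational(122, 3), Rational(-415, 16)) = Rational(-25315, 24)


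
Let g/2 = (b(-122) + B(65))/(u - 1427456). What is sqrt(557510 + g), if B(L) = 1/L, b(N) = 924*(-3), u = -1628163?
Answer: 6*sqrt(610907250118110912330)/198615235 ≈ 746.67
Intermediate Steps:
b(N) = -2772
g = 360358/198615235 (g = 2*((-2772 + 1/65)/(-1628163 - 1427456)) = 2*((-2772 + 1/65)/(-3055619)) = 2*(-180179/65*(-1/3055619)) = 2*(180179/198615235) = 360358/198615235 ≈ 0.0018144)
sqrt(557510 + g) = sqrt(557510 + 360358/198615235) = sqrt(110729980025208/198615235) = 6*sqrt(610907250118110912330)/198615235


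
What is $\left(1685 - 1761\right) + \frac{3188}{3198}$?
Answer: $- \frac{119930}{1599} \approx -75.003$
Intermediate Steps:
$\left(1685 - 1761\right) + \frac{3188}{3198} = -76 + 3188 \cdot \frac{1}{3198} = -76 + \frac{1594}{1599} = - \frac{119930}{1599}$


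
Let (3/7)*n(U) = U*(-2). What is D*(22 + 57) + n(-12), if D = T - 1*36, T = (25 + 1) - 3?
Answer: -971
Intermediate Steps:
T = 23 (T = 26 - 3 = 23)
n(U) = -14*U/3 (n(U) = 7*(U*(-2))/3 = 7*(-2*U)/3 = -14*U/3)
D = -13 (D = 23 - 1*36 = 23 - 36 = -13)
D*(22 + 57) + n(-12) = -13*(22 + 57) - 14/3*(-12) = -13*79 + 56 = -1027 + 56 = -971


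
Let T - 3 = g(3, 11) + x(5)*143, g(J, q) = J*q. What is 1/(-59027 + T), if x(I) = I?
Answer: -1/58276 ≈ -1.7160e-5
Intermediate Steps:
T = 751 (T = 3 + (3*11 + 5*143) = 3 + (33 + 715) = 3 + 748 = 751)
1/(-59027 + T) = 1/(-59027 + 751) = 1/(-58276) = -1/58276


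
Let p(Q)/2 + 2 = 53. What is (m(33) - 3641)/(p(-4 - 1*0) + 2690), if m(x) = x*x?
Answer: -319/349 ≈ -0.91404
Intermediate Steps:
p(Q) = 102 (p(Q) = -4 + 2*53 = -4 + 106 = 102)
m(x) = x**2
(m(33) - 3641)/(p(-4 - 1*0) + 2690) = (33**2 - 3641)/(102 + 2690) = (1089 - 3641)/2792 = -2552*1/2792 = -319/349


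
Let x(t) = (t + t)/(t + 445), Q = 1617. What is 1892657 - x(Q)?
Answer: 1951327750/1031 ≈ 1.8927e+6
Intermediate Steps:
x(t) = 2*t/(445 + t) (x(t) = (2*t)/(445 + t) = 2*t/(445 + t))
1892657 - x(Q) = 1892657 - 2*1617/(445 + 1617) = 1892657 - 2*1617/2062 = 1892657 - 1*1617/1031 = 1892657 - 1617/1031 = 1951327750/1031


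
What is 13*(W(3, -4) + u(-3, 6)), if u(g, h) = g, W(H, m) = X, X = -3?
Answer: -78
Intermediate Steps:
W(H, m) = -3
13*(W(3, -4) + u(-3, 6)) = 13*(-3 - 3) = 13*(-6) = -78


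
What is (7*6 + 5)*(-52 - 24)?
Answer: -3572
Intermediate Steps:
(7*6 + 5)*(-52 - 24) = (42 + 5)*(-76) = 47*(-76) = -3572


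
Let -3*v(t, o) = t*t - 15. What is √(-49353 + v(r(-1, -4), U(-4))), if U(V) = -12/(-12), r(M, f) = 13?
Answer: 13*I*√2631/3 ≈ 222.27*I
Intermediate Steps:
U(V) = 1 (U(V) = -12*(-1/12) = 1)
v(t, o) = 5 - t²/3 (v(t, o) = -(t*t - 15)/3 = -(t² - 15)/3 = -(-15 + t²)/3 = 5 - t²/3)
√(-49353 + v(r(-1, -4), U(-4))) = √(-49353 + (5 - ⅓*13²)) = √(-49353 + (5 - ⅓*169)) = √(-49353 + (5 - 169/3)) = √(-49353 - 154/3) = √(-148213/3) = 13*I*√2631/3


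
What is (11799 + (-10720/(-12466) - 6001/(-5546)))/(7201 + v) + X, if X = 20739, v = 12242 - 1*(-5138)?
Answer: 17622779360655237/849721366658 ≈ 20739.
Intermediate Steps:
v = 17380 (v = 12242 + 5138 = 17380)
(11799 + (-10720/(-12466) - 6001/(-5546)))/(7201 + v) + X = (11799 + (-10720/(-12466) - 6001/(-5546)))/(7201 + 17380) + 20739 = (11799 + (-10720*(-1/12466) - 6001*(-1/5546)))/24581 + 20739 = (11799 + (5360/6233 + 6001/5546))*(1/24581) + 20739 = (11799 + 67130793/34568218)*(1/24581) + 20739 = (407937534975/34568218)*(1/24581) + 20739 = 407937534975/849721366658 + 20739 = 17622779360655237/849721366658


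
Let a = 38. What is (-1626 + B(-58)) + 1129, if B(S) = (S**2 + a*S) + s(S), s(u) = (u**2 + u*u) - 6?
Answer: 7385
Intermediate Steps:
s(u) = -6 + 2*u**2 (s(u) = (u**2 + u**2) - 6 = 2*u**2 - 6 = -6 + 2*u**2)
B(S) = -6 + 3*S**2 + 38*S (B(S) = (S**2 + 38*S) + (-6 + 2*S**2) = -6 + 3*S**2 + 38*S)
(-1626 + B(-58)) + 1129 = (-1626 + (-6 + 3*(-58)**2 + 38*(-58))) + 1129 = (-1626 + (-6 + 3*3364 - 2204)) + 1129 = (-1626 + (-6 + 10092 - 2204)) + 1129 = (-1626 + 7882) + 1129 = 6256 + 1129 = 7385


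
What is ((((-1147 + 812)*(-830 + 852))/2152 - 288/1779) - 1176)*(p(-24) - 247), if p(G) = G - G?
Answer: 185906147843/638068 ≈ 2.9136e+5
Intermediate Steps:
p(G) = 0
((((-1147 + 812)*(-830 + 852))/2152 - 288/1779) - 1176)*(p(-24) - 247) = ((((-1147 + 812)*(-830 + 852))/2152 - 288/1779) - 1176)*(0 - 247) = ((-335*22*(1/2152) - 288*1/1779) - 1176)*(-247) = ((-7370*1/2152 - 96/593) - 1176)*(-247) = ((-3685/1076 - 96/593) - 1176)*(-247) = (-2288501/638068 - 1176)*(-247) = -752656469/638068*(-247) = 185906147843/638068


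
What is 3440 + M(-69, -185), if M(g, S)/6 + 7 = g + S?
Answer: 1874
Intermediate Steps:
M(g, S) = -42 + 6*S + 6*g (M(g, S) = -42 + 6*(g + S) = -42 + 6*(S + g) = -42 + (6*S + 6*g) = -42 + 6*S + 6*g)
3440 + M(-69, -185) = 3440 + (-42 + 6*(-185) + 6*(-69)) = 3440 + (-42 - 1110 - 414) = 3440 - 1566 = 1874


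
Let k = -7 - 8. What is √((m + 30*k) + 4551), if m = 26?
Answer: √4127 ≈ 64.242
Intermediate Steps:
k = -15
√((m + 30*k) + 4551) = √((26 + 30*(-15)) + 4551) = √((26 - 450) + 4551) = √(-424 + 4551) = √4127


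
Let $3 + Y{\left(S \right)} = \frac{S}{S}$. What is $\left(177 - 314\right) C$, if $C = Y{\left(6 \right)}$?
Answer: $274$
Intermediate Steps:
$Y{\left(S \right)} = -2$ ($Y{\left(S \right)} = -3 + \frac{S}{S} = -3 + 1 = -2$)
$C = -2$
$\left(177 - 314\right) C = \left(177 - 314\right) \left(-2\right) = \left(-137\right) \left(-2\right) = 274$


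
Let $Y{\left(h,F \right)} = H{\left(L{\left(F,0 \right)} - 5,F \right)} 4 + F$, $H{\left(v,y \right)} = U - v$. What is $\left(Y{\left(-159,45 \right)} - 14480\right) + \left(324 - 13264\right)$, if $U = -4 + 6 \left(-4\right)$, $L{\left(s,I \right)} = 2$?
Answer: $-27475$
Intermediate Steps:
$U = -28$ ($U = -4 - 24 = -28$)
$H{\left(v,y \right)} = -28 - v$
$Y{\left(h,F \right)} = -100 + F$ ($Y{\left(h,F \right)} = \left(-28 - \left(2 - 5\right)\right) 4 + F = \left(-28 - -3\right) 4 + F = \left(-28 + 3\right) 4 + F = \left(-25\right) 4 + F = -100 + F$)
$\left(Y{\left(-159,45 \right)} - 14480\right) + \left(324 - 13264\right) = \left(\left(-100 + 45\right) - 14480\right) + \left(324 - 13264\right) = \left(-55 - 14480\right) + \left(324 - 13264\right) = -14535 - 12940 = -27475$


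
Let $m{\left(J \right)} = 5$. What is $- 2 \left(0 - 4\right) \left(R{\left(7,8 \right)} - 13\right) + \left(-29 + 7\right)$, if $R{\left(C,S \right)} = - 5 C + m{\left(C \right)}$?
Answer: $-366$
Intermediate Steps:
$R{\left(C,S \right)} = 5 - 5 C$ ($R{\left(C,S \right)} = - 5 C + 5 = 5 - 5 C$)
$- 2 \left(0 - 4\right) \left(R{\left(7,8 \right)} - 13\right) + \left(-29 + 7\right) = - 2 \left(0 - 4\right) \left(\left(5 - 35\right) - 13\right) + \left(-29 + 7\right) = \left(-2\right) \left(-4\right) \left(\left(5 - 35\right) - 13\right) - 22 = 8 \left(-30 - 13\right) - 22 = 8 \left(-43\right) - 22 = -344 - 22 = -366$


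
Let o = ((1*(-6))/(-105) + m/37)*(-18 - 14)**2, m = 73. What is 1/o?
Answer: 1295/2692096 ≈ 0.00048104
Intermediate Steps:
o = 2692096/1295 (o = ((1*(-6))/(-105) + 73/37)*(-18 - 14)**2 = (-6*(-1/105) + 73*(1/37))*(-32)**2 = (2/35 + 73/37)*1024 = (2629/1295)*1024 = 2692096/1295 ≈ 2078.8)
1/o = 1/(2692096/1295) = 1295/2692096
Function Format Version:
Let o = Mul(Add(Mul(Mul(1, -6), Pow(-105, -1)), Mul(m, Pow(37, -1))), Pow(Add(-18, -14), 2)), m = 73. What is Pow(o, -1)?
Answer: Rational(1295, 2692096) ≈ 0.00048104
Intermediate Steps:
o = Rational(2692096, 1295) (o = Mul(Add(Mul(Mul(1, -6), Pow(-105, -1)), Mul(73, Pow(37, -1))), Pow(Add(-18, -14), 2)) = Mul(Add(Mul(-6, Rational(-1, 105)), Mul(73, Rational(1, 37))), Pow(-32, 2)) = Mul(Add(Rational(2, 35), Rational(73, 37)), 1024) = Mul(Rational(2629, 1295), 1024) = Rational(2692096, 1295) ≈ 2078.8)
Pow(o, -1) = Pow(Rational(2692096, 1295), -1) = Rational(1295, 2692096)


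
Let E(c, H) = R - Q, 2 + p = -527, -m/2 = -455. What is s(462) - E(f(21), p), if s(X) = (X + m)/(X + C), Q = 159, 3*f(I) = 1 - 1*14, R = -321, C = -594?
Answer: 15497/33 ≈ 469.61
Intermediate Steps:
m = 910 (m = -2*(-455) = 910)
p = -529 (p = -2 - 527 = -529)
f(I) = -13/3 (f(I) = (1 - 1*14)/3 = (1 - 14)/3 = (1/3)*(-13) = -13/3)
s(X) = (910 + X)/(-594 + X) (s(X) = (X + 910)/(X - 594) = (910 + X)/(-594 + X))
E(c, H) = -480 (E(c, H) = -321 - 1*159 = -321 - 159 = -480)
s(462) - E(f(21), p) = (910 + 462)/(-594 + 462) - 1*(-480) = 1372/(-132) + 480 = -1/132*1372 + 480 = -343/33 + 480 = 15497/33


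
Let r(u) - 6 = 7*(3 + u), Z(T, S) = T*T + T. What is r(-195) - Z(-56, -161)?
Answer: -4418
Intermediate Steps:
Z(T, S) = T + T**2 (Z(T, S) = T**2 + T = T + T**2)
r(u) = 27 + 7*u (r(u) = 6 + 7*(3 + u) = 6 + (21 + 7*u) = 27 + 7*u)
r(-195) - Z(-56, -161) = (27 + 7*(-195)) - (-56)*(1 - 56) = (27 - 1365) - (-56)*(-55) = -1338 - 1*3080 = -1338 - 3080 = -4418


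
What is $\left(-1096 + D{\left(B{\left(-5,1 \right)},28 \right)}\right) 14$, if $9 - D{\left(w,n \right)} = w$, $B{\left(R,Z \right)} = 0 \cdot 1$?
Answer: $-15218$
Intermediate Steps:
$B{\left(R,Z \right)} = 0$
$D{\left(w,n \right)} = 9 - w$
$\left(-1096 + D{\left(B{\left(-5,1 \right)},28 \right)}\right) 14 = \left(-1096 + \left(9 - 0\right)\right) 14 = \left(-1096 + \left(9 + 0\right)\right) 14 = \left(-1096 + 9\right) 14 = \left(-1087\right) 14 = -15218$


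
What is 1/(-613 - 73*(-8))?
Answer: -1/29 ≈ -0.034483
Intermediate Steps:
1/(-613 - 73*(-8)) = 1/(-613 + 584) = 1/(-29) = -1/29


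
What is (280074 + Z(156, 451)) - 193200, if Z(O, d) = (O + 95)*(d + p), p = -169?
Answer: 157656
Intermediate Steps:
Z(O, d) = (-169 + d)*(95 + O) (Z(O, d) = (O + 95)*(d - 169) = (95 + O)*(-169 + d) = (-169 + d)*(95 + O))
(280074 + Z(156, 451)) - 193200 = (280074 + (-16055 - 169*156 + 95*451 + 156*451)) - 193200 = (280074 + (-16055 - 26364 + 42845 + 70356)) - 193200 = (280074 + 70782) - 193200 = 350856 - 193200 = 157656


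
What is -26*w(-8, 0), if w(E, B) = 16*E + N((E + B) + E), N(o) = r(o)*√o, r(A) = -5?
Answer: 3328 + 520*I ≈ 3328.0 + 520.0*I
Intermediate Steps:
N(o) = -5*√o
w(E, B) = -5*√(B + 2*E) + 16*E (w(E, B) = 16*E - 5*√((E + B) + E) = 16*E - 5*√((B + E) + E) = 16*E - 5*√(B + 2*E) = -5*√(B + 2*E) + 16*E)
-26*w(-8, 0) = -26*(-5*√(0 + 2*(-8)) + 16*(-8)) = -26*(-5*√(0 - 16) - 128) = -26*(-20*I - 128) = -26*(-128 - 20*I) = 3328 + 520*I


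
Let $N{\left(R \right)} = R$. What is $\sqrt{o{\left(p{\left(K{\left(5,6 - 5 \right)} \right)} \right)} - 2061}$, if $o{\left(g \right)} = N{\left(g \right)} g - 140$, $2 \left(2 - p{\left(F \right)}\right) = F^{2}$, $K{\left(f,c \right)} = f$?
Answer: $\frac{i \sqrt{8363}}{2} \approx 45.725 i$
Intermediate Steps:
$p{\left(F \right)} = 2 - \frac{F^{2}}{2}$
$o{\left(g \right)} = -140 + g^{2}$ ($o{\left(g \right)} = g g - 140 = g^{2} - 140 = -140 + g^{2}$)
$\sqrt{o{\left(p{\left(K{\left(5,6 - 5 \right)} \right)} \right)} - 2061} = \sqrt{\left(-140 + \left(2 - \frac{5^{2}}{2}\right)^{2}\right) - 2061} = \sqrt{\left(-140 + \left(2 - \frac{25}{2}\right)^{2}\right) - 2061} = \sqrt{\left(-140 + \left(- \frac{21}{2}\right)^{2}\right) - 2061} = \sqrt{\left(-140 + \frac{441}{4}\right) - 2061} = \sqrt{- \frac{119}{4} - 2061} = \sqrt{- \frac{8363}{4}} = \frac{i \sqrt{8363}}{2}$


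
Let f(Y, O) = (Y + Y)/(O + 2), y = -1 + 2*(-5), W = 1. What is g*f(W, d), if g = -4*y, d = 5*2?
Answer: 22/3 ≈ 7.3333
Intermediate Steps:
d = 10
y = -11 (y = -1 - 10 = -11)
f(Y, O) = 2*Y/(2 + O) (f(Y, O) = (2*Y)/(2 + O) = 2*Y/(2 + O))
g = 44 (g = -4*(-11) = 44)
g*f(W, d) = 44*(2*1/(2 + 10)) = 44*(2*1/12) = 44*(2*1*(1/12)) = 44*(⅙) = 22/3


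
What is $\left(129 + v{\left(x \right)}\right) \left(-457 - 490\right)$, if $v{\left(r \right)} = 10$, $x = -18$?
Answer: $-131633$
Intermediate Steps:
$\left(129 + v{\left(x \right)}\right) \left(-457 - 490\right) = \left(129 + 10\right) \left(-457 - 490\right) = 139 \left(-947\right) = -131633$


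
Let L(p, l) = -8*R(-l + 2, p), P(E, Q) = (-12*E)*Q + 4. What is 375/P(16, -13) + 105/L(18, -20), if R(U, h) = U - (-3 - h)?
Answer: -267/1720 ≈ -0.15523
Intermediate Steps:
R(U, h) = 3 + U + h (R(U, h) = U + (3 + h) = 3 + U + h)
P(E, Q) = 4 - 12*E*Q (P(E, Q) = -12*E*Q + 4 = 4 - 12*E*Q)
L(p, l) = -40 - 8*p + 8*l (L(p, l) = -8*(3 + (-l + 2) + p) = -8*(3 + (2 - l) + p) = -8*(5 + p - l) = -40 - 8*p + 8*l)
375/P(16, -13) + 105/L(18, -20) = 375/(4 - 12*16*(-13)) + 105/(-40 - 8*18 + 8*(-20)) = 375/(4 + 2496) + 105/(-40 - 144 - 160) = 375/2500 + 105/(-344) = 375*(1/2500) + 105*(-1/344) = 3/20 - 105/344 = -267/1720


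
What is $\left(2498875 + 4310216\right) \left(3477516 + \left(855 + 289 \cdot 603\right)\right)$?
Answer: $24871144532058$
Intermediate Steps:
$\left(2498875 + 4310216\right) \left(3477516 + \left(855 + 289 \cdot 603\right)\right) = 6809091 \left(3477516 + \left(855 + 174267\right)\right) = 6809091 \left(3477516 + 175122\right) = 6809091 \cdot 3652638 = 24871144532058$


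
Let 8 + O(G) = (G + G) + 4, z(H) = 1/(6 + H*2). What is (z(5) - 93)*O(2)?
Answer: 0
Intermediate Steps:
z(H) = 1/(6 + 2*H)
O(G) = -4 + 2*G (O(G) = -8 + ((G + G) + 4) = -8 + (2*G + 4) = -8 + (4 + 2*G) = -4 + 2*G)
(z(5) - 93)*O(2) = (1/(2*(3 + 5)) - 93)*(-4 + 2*2) = ((½)/8 - 93)*(-4 + 4) = ((½)*(⅛) - 93)*0 = (1/16 - 93)*0 = -1487/16*0 = 0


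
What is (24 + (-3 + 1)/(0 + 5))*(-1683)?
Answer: -198594/5 ≈ -39719.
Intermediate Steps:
(24 + (-3 + 1)/(0 + 5))*(-1683) = (24 - 2/5)*(-1683) = (24 - 2*⅕)*(-1683) = (24 - ⅖)*(-1683) = (118/5)*(-1683) = -198594/5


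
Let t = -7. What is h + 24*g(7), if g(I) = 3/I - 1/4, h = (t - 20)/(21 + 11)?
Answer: 771/224 ≈ 3.4420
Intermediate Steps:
h = -27/32 (h = (-7 - 20)/(21 + 11) = -27/32 ≈ -0.84375)
g(I) = -1/4 + 3/I (g(I) = 3/I - 1*1/4 = 3/I - 1/4 = -1/4 + 3/I)
h + 24*g(7) = -27/32 + 24*((1/4)*(12 - 1*7)/7) = -27/32 + 24*((1/4)*(1/7)*(12 - 7)) = -27/32 + 24*((1/4)*(1/7)*5) = -27/32 + 24*(5/28) = -27/32 + 30/7 = 771/224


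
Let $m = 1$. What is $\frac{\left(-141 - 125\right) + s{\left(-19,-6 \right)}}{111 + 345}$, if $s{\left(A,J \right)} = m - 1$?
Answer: $- \frac{7}{12} \approx -0.58333$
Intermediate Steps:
$s{\left(A,J \right)} = 0$ ($s{\left(A,J \right)} = 1 - 1 = 0$)
$\frac{\left(-141 - 125\right) + s{\left(-19,-6 \right)}}{111 + 345} = \frac{\left(-141 - 125\right) + 0}{111 + 345} = \frac{\left(-141 - 125\right) + 0}{456} = \left(-266 + 0\right) \frac{1}{456} = \left(-266\right) \frac{1}{456} = - \frac{7}{12}$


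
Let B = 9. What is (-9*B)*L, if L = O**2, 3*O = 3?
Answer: -81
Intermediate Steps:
O = 1 (O = (1/3)*3 = 1)
L = 1 (L = 1**2 = 1)
(-9*B)*L = -9*9*1 = -81*1 = -81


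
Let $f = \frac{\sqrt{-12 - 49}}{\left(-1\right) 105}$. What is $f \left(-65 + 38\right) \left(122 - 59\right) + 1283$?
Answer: $1283 + \frac{81 i \sqrt{61}}{5} \approx 1283.0 + 126.53 i$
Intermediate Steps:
$f = - \frac{i \sqrt{61}}{105}$ ($f = \frac{\sqrt{-61}}{-105} = i \sqrt{61} \left(- \frac{1}{105}\right) = - \frac{i \sqrt{61}}{105} \approx - 0.074383 i$)
$f \left(-65 + 38\right) \left(122 - 59\right) + 1283 = - \frac{i \sqrt{61}}{105} \left(-65 + 38\right) \left(122 - 59\right) + 1283 = - \frac{i \sqrt{61}}{105} \left(\left(-27\right) 63\right) + 1283 = - \frac{i \sqrt{61}}{105} \left(-1701\right) + 1283 = \frac{81 i \sqrt{61}}{5} + 1283 = 1283 + \frac{81 i \sqrt{61}}{5}$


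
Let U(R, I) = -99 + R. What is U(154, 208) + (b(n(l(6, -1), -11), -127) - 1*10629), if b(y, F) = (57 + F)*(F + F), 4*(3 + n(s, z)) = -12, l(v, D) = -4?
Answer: 7206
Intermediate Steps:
n(s, z) = -6 (n(s, z) = -3 + (¼)*(-12) = -3 - 3 = -6)
b(y, F) = 2*F*(57 + F) (b(y, F) = (57 + F)*(2*F) = 2*F*(57 + F))
U(154, 208) + (b(n(l(6, -1), -11), -127) - 1*10629) = (-99 + 154) + (2*(-127)*(57 - 127) - 1*10629) = 55 + (2*(-127)*(-70) - 10629) = 55 + (17780 - 10629) = 55 + 7151 = 7206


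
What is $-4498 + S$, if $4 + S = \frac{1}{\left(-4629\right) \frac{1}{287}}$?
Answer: $- \frac{20840045}{4629} \approx -4502.1$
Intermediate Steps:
$S = - \frac{18803}{4629}$ ($S = -4 + \frac{1}{\left(-4629\right) \frac{1}{287}} = -4 + \frac{1}{- \frac{4629}{287}} = -4 - \frac{287}{4629} = - \frac{18803}{4629} \approx -4.062$)
$-4498 + S = -4498 - \frac{18803}{4629} = - \frac{20840045}{4629}$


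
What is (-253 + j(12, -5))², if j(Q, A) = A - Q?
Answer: 72900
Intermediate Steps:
(-253 + j(12, -5))² = (-253 + (-5 - 1*12))² = (-253 + (-5 - 12))² = (-253 - 17)² = (-270)² = 72900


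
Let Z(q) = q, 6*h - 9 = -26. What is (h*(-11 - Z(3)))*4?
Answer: 476/3 ≈ 158.67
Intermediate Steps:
h = -17/6 (h = 3/2 + (⅙)*(-26) = 3/2 - 13/3 = -17/6 ≈ -2.8333)
(h*(-11 - Z(3)))*4 = -17*(-11 - 1*3)/6*4 = -17*(-11 - 3)/6*4 = -17/6*(-14)*4 = (119/3)*4 = 476/3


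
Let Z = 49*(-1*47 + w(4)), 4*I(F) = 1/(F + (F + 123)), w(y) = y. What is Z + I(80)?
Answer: -2385123/1132 ≈ -2107.0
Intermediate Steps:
I(F) = 1/(4*(123 + 2*F)) (I(F) = 1/(4*(F + (F + 123))) = 1/(4*(F + (123 + F))) = 1/(4*(123 + 2*F)))
Z = -2107 (Z = 49*(-1*47 + 4) = 49*(-47 + 4) = 49*(-43) = -2107)
Z + I(80) = -2107 + 1/(4*(123 + 2*80)) = -2107 + 1/(4*(123 + 160)) = -2107 + (¼)/283 = -2107 + (¼)*(1/283) = -2107 + 1/1132 = -2385123/1132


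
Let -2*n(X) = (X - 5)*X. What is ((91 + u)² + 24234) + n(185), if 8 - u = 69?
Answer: 8484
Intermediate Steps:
n(X) = -X*(-5 + X)/2 (n(X) = -(X - 5)*X/2 = -(-5 + X)*X/2 = -X*(-5 + X)/2)
u = -61 (u = 8 - 1*69 = 8 - 69 = -61)
((91 + u)² + 24234) + n(185) = ((91 - 61)² + 24234) + (½)*185*(5 - 1*185) = (30² + 24234) + (½)*185*(5 - 185) = (900 + 24234) + (½)*185*(-180) = 25134 - 16650 = 8484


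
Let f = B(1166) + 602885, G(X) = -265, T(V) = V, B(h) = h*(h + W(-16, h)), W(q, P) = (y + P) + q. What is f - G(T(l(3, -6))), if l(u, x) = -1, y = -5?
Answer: 3297776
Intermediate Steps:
W(q, P) = -5 + P + q (W(q, P) = (-5 + P) + q = -5 + P + q)
B(h) = h*(-21 + 2*h) (B(h) = h*(h + (-5 + h - 16)) = h*(h + (-21 + h)) = h*(-21 + 2*h))
f = 3297511 (f = 1166*(-21 + 2*1166) + 602885 = 1166*(-21 + 2332) + 602885 = 1166*2311 + 602885 = 2694626 + 602885 = 3297511)
f - G(T(l(3, -6))) = 3297511 - 1*(-265) = 3297511 + 265 = 3297776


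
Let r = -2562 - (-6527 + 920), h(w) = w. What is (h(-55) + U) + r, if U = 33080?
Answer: 36070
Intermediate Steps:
r = 3045 (r = -2562 - 1*(-5607) = -2562 + 5607 = 3045)
(h(-55) + U) + r = (-55 + 33080) + 3045 = 33025 + 3045 = 36070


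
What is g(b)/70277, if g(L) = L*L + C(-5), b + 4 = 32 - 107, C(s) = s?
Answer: 6236/70277 ≈ 0.088735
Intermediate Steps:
b = -79 (b = -4 + (32 - 107) = -4 - 75 = -79)
g(L) = -5 + L**2 (g(L) = L*L - 5 = L**2 - 5 = -5 + L**2)
g(b)/70277 = (-5 + (-79)**2)/70277 = (-5 + 6241)*(1/70277) = 6236*(1/70277) = 6236/70277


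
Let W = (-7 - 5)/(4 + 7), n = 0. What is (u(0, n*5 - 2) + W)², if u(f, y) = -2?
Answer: 1156/121 ≈ 9.5537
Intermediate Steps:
W = -12/11 ≈ -1.0909
(u(0, n*5 - 2) + W)² = (-2 - 12/11)² = (-34/11)² = 1156/121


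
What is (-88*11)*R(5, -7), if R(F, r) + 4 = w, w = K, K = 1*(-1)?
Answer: 4840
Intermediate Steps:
K = -1
w = -1
R(F, r) = -5 (R(F, r) = -4 - 1 = -5)
(-88*11)*R(5, -7) = -88*11*(-5) = -968*(-5) = 4840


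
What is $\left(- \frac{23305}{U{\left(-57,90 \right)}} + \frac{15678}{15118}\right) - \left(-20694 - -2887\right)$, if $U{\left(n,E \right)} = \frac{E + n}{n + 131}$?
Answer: $- \frac{8593863214}{249447} \approx -34452.0$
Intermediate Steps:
$U{\left(n,E \right)} = \frac{E + n}{131 + n}$
$\left(- \frac{23305}{U{\left(-57,90 \right)}} + \frac{15678}{15118}\right) - \left(-20694 - -2887\right) = \left(- \frac{23305}{\frac{1}{131 - 57} \left(90 - 57\right)} + \frac{15678}{15118}\right) - \left(-20694 - -2887\right) = \left(- \frac{23305}{\frac{1}{74} \cdot 33} + 15678 \cdot \frac{1}{15118}\right) - \left(-20694 + 2887\right) = \left(- \frac{23305}{\frac{1}{74} \cdot 33} + \frac{7839}{7559}\right) - -17807 = \left(- \frac{23305}{\frac{33}{74}} + \frac{7839}{7559}\right) + 17807 = \left(\left(-23305\right) \frac{74}{33} + \frac{7839}{7559}\right) + 17807 = \left(- \frac{1724570}{33} + \frac{7839}{7559}\right) + 17807 = - \frac{13035765943}{249447} + 17807 = - \frac{8593863214}{249447}$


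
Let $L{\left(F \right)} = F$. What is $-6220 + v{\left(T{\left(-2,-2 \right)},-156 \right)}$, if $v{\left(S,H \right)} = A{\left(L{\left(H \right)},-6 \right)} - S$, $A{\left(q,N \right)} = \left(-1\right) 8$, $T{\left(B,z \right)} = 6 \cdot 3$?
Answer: $-6246$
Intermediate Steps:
$T{\left(B,z \right)} = 18$
$A{\left(q,N \right)} = -8$
$v{\left(S,H \right)} = -8 - S$
$-6220 + v{\left(T{\left(-2,-2 \right)},-156 \right)} = -6220 - 26 = -6246$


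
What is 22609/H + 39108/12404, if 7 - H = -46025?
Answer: 74309339/20392176 ≈ 3.6440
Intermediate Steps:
H = 46032 (H = 7 - 1*(-46025) = 7 + 46025 = 46032)
22609/H + 39108/12404 = 22609/46032 + 39108/12404 = 22609*(1/46032) + 39108*(1/12404) = 22609/46032 + 9777/3101 = 74309339/20392176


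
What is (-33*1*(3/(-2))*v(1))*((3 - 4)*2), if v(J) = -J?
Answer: 99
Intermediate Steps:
(-33*1*(3/(-2))*v(1))*((3 - 4)*2) = (-33*1*(3/(-2))*(-1*1))*((3 - 4)*2) = (-33*1*(3*(-½))*(-1))*(-1*2) = -33*1*(-3/2)*(-1)*(-2) = -(-99)*(-1)/2*(-2) = -33*3/2*(-2) = -99/2*(-2) = 99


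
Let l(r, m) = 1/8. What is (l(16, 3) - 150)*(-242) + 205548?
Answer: 967271/4 ≈ 2.4182e+5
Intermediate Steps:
l(r, m) = 1/8
(l(16, 3) - 150)*(-242) + 205548 = (1/8 - 150)*(-242) + 205548 = -1199/8*(-242) + 205548 = 145079/4 + 205548 = 967271/4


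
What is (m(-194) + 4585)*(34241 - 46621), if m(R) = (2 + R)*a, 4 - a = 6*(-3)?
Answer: -4469180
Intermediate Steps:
a = 22 (a = 4 - 6*(-3) = 4 - 1*(-18) = 4 + 18 = 22)
m(R) = 44 + 22*R (m(R) = (2 + R)*22 = 44 + 22*R)
(m(-194) + 4585)*(34241 - 46621) = ((44 + 22*(-194)) + 4585)*(34241 - 46621) = ((44 - 4268) + 4585)*(-12380) = (-4224 + 4585)*(-12380) = 361*(-12380) = -4469180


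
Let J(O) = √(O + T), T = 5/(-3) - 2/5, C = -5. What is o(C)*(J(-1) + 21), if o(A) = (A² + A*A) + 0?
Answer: 1050 + 10*I*√690/3 ≈ 1050.0 + 87.559*I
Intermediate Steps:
o(A) = 2*A² (o(A) = (A² + A²) + 0 = 2*A² + 0 = 2*A²)
T = -31/15 (T = 5*(-⅓) - 2*⅕ = -5/3 - ⅖ = -31/15 ≈ -2.0667)
J(O) = √(-31/15 + O) (J(O) = √(O - 31/15) = √(-31/15 + O))
o(C)*(J(-1) + 21) = (2*(-5)²)*(√(-465 + 225*(-1))/15 + 21) = (2*25)*(√(-465 - 225)/15 + 21) = 50*(√(-690)/15 + 21) = 50*((I*√690)/15 + 21) = 50*(I*√690/15 + 21) = 50*(21 + I*√690/15) = 1050 + 10*I*√690/3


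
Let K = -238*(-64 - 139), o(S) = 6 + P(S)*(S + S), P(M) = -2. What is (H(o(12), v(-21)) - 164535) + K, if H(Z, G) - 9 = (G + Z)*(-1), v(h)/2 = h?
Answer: -116128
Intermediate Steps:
v(h) = 2*h
o(S) = 6 - 4*S (o(S) = 6 - 2*(S + S) = 6 - 4*S)
H(Z, G) = 9 - G - Z (H(Z, G) = 9 + (G + Z)*(-1) = 9 + (-G - Z) = 9 - G - Z)
K = 48314 (K = -238*(-203) = 48314)
(H(o(12), v(-21)) - 164535) + K = ((9 - 2*(-21) - (6 - 4*12)) - 164535) + 48314 = ((9 - 1*(-42) - (6 - 48)) - 164535) + 48314 = ((9 + 42 - 1*(-42)) - 164535) + 48314 = ((9 + 42 + 42) - 164535) + 48314 = (93 - 164535) + 48314 = -164442 + 48314 = -116128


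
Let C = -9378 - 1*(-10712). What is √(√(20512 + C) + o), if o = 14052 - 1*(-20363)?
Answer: √(34415 + √21846) ≈ 185.91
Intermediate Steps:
C = 1334 (C = -9378 + 10712 = 1334)
o = 34415 (o = 14052 + 20363 = 34415)
√(√(20512 + C) + o) = √(√(20512 + 1334) + 34415) = √(√21846 + 34415) = √(34415 + √21846)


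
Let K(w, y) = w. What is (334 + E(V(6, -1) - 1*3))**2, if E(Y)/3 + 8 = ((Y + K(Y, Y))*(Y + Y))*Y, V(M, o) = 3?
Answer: 96100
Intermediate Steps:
E(Y) = -24 + 12*Y**3 (E(Y) = -24 + 3*(((Y + Y)*(Y + Y))*Y) = -24 + 3*(((2*Y)*(2*Y))*Y) = -24 + 3*((4*Y**2)*Y) = -24 + 3*(4*Y**3) = -24 + 12*Y**3)
(334 + E(V(6, -1) - 1*3))**2 = (334 + (-24 + 12*(3 - 1*3)**3))**2 = (334 + (-24 + 12*(3 - 3)**3))**2 = (334 + (-24 + 12*0**3))**2 = (334 + (-24 + 12*0))**2 = (334 + (-24 + 0))**2 = (334 - 24)**2 = 310**2 = 96100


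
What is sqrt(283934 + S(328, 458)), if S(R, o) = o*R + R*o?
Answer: sqrt(584382) ≈ 764.45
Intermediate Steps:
S(R, o) = 2*R*o (S(R, o) = R*o + R*o = 2*R*o)
sqrt(283934 + S(328, 458)) = sqrt(283934 + 2*328*458) = sqrt(283934 + 300448) = sqrt(584382)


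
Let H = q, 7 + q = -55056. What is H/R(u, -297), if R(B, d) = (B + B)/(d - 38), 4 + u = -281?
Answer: -3689221/114 ≈ -32362.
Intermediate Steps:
q = -55063 (q = -7 - 55056 = -55063)
u = -285 (u = -4 - 281 = -285)
R(B, d) = 2*B/(-38 + d) (R(B, d) = (2*B)/(-38 + d) = 2*B/(-38 + d))
H = -55063
H/R(u, -297) = -55063/(2*(-285)/(-38 - 297)) = -55063/(2*(-285)/(-335)) = -55063/(2*(-285)*(-1/335)) = -55063/114/67 = -55063*67/114 = -3689221/114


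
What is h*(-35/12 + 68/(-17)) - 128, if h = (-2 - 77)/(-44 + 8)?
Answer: -61853/432 ≈ -143.18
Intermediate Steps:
h = 79/36 (h = -79/(-36) = -79*(-1/36) = 79/36 ≈ 2.1944)
h*(-35/12 + 68/(-17)) - 128 = 79*(-35/12 + 68/(-17))/36 - 128 = 79*(-35*1/12 + 68*(-1/17))/36 - 128 = 79*(-35/12 - 4)/36 - 128 = (79/36)*(-83/12) - 128 = -6557/432 - 128 = -61853/432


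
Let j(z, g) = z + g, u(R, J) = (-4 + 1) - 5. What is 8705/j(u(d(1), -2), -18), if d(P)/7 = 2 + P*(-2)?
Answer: -8705/26 ≈ -334.81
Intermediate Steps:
d(P) = 14 - 14*P (d(P) = 7*(2 + P*(-2)) = 7*(2 - 2*P) = 14 - 14*P)
u(R, J) = -8 (u(R, J) = -3 - 5 = -8)
j(z, g) = g + z
8705/j(u(d(1), -2), -18) = 8705/(-18 - 8) = 8705/(-26) = 8705*(-1/26) = -8705/26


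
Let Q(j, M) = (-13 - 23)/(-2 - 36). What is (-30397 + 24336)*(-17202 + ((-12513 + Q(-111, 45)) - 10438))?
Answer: 243361591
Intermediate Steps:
Q(j, M) = 18/19 (Q(j, M) = -36/(-38) = -36*(-1/38) = 18/19)
(-30397 + 24336)*(-17202 + ((-12513 + Q(-111, 45)) - 10438)) = (-30397 + 24336)*(-17202 + ((-12513 + 18/19) - 10438)) = -6061*(-17202 + (-237729/19 - 10438)) = -6061*(-17202 - 436051/19) = -6061*(-762889/19) = 243361591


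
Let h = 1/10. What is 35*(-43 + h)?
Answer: -3003/2 ≈ -1501.5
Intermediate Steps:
h = ⅒ ≈ 0.10000
35*(-43 + h) = 35*(-43 + ⅒) = 35*(-429/10) = -3003/2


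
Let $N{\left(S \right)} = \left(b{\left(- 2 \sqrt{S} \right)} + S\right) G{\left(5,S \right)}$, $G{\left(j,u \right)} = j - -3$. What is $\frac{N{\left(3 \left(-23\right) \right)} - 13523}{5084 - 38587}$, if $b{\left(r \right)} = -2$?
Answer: $\frac{14091}{33503} \approx 0.42059$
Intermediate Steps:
$G{\left(j,u \right)} = 3 + j$ ($G{\left(j,u \right)} = j + 3 = 3 + j$)
$N{\left(S \right)} = -16 + 8 S$ ($N{\left(S \right)} = \left(-2 + S\right) \left(3 + 5\right) = \left(-2 + S\right) 8 = -16 + 8 S$)
$\frac{N{\left(3 \left(-23\right) \right)} - 13523}{5084 - 38587} = \frac{\left(-16 + 8 \cdot 3 \left(-23\right)\right) - 13523}{5084 - 38587} = \frac{\left(-16 + 8 \left(-69\right)\right) - 13523}{-33503} = \left(\left(-16 - 552\right) - 13523\right) \left(- \frac{1}{33503}\right) = \left(-568 - 13523\right) \left(- \frac{1}{33503}\right) = \left(-14091\right) \left(- \frac{1}{33503}\right) = \frac{14091}{33503}$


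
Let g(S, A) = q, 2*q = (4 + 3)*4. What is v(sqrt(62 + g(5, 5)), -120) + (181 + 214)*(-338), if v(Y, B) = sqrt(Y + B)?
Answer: -133510 + I*sqrt(120 - 2*sqrt(19)) ≈ -1.3351e+5 + 10.549*I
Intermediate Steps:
q = 14 (q = ((4 + 3)*4)/2 = (7*4)/2 = (1/2)*28 = 14)
g(S, A) = 14
v(Y, B) = sqrt(B + Y)
v(sqrt(62 + g(5, 5)), -120) + (181 + 214)*(-338) = sqrt(-120 + sqrt(62 + 14)) + (181 + 214)*(-338) = sqrt(-120 + sqrt(76)) + 395*(-338) = sqrt(-120 + 2*sqrt(19)) - 133510 = -133510 + sqrt(-120 + 2*sqrt(19))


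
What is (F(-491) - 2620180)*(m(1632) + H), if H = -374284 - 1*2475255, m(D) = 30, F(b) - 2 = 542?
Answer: 7464676358724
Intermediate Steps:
F(b) = 544 (F(b) = 2 + 542 = 544)
H = -2849539 (H = -374284 - 2475255 = -2849539)
(F(-491) - 2620180)*(m(1632) + H) = (544 - 2620180)*(30 - 2849539) = -2619636*(-2849509) = 7464676358724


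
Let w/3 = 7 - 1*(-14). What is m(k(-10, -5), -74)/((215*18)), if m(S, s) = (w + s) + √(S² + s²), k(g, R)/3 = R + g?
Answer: -11/3870 + √7501/3870 ≈ 0.019537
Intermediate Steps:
w = 63 (w = 3*(7 - 1*(-14)) = 3*(7 + 14) = 3*21 = 63)
k(g, R) = 3*R + 3*g (k(g, R) = 3*(R + g) = 3*R + 3*g)
m(S, s) = 63 + s + √(S² + s²) (m(S, s) = (63 + s) + √(S² + s²) = 63 + s + √(S² + s²))
m(k(-10, -5), -74)/((215*18)) = (63 - 74 + √((3*(-5) + 3*(-10))² + (-74)²))/((215*18)) = (63 - 74 + √((-15 - 30)² + 5476))/3870 = (63 - 74 + √((-45)² + 5476))*(1/3870) = (63 - 74 + √(2025 + 5476))*(1/3870) = (63 - 74 + √7501)*(1/3870) = (-11 + √7501)*(1/3870) = -11/3870 + √7501/3870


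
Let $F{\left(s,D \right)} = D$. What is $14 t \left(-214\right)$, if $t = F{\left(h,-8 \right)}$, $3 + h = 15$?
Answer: $23968$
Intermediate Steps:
$h = 12$ ($h = -3 + 15 = 12$)
$t = -8$
$14 t \left(-214\right) = 14 \left(-8\right) \left(-214\right) = \left(-112\right) \left(-214\right) = 23968$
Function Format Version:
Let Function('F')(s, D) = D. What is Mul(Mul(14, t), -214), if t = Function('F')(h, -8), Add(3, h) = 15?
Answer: 23968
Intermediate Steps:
h = 12 (h = Add(-3, 15) = 12)
t = -8
Mul(Mul(14, t), -214) = Mul(Mul(14, -8), -214) = Mul(-112, -214) = 23968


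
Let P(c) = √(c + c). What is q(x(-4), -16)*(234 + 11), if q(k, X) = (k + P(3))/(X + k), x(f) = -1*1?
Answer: 245/17 - 245*√6/17 ≈ -20.890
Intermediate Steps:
x(f) = -1
P(c) = √2*√c (P(c) = √(2*c) = √2*√c)
q(k, X) = (k + √6)/(X + k) (q(k, X) = (k + √2*√3)/(X + k) = (k + √6)/(X + k))
q(x(-4), -16)*(234 + 11) = ((-1 + √6)/(-16 - 1))*(234 + 11) = ((-1 + √6)/(-17))*245 = -(-1 + √6)/17*245 = (1/17 - √6/17)*245 = 245/17 - 245*√6/17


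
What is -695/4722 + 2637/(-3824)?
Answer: -7554797/9028464 ≈ -0.83678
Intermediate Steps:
-695/4722 + 2637/(-3824) = -695*1/4722 + 2637*(-1/3824) = -695/4722 - 2637/3824 = -7554797/9028464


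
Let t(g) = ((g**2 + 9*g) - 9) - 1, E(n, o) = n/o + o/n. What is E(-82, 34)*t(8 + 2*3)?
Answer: -614640/697 ≈ -881.84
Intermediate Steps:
t(g) = -10 + g**2 + 9*g (t(g) = (-9 + g**2 + 9*g) - 1 = -10 + g**2 + 9*g)
E(-82, 34)*t(8 + 2*3) = (-82/34 + 34/(-82))*(-10 + (8 + 2*3)**2 + 9*(8 + 2*3)) = (-82*1/34 + 34*(-1/82))*(-10 + (8 + 6)**2 + 9*(8 + 6)) = (-41/17 - 17/41)*(-10 + 14**2 + 9*14) = -1970*(-10 + 196 + 126)/697 = -1970/697*312 = -614640/697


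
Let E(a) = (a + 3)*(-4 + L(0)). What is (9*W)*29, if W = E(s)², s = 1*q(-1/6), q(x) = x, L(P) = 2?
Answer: 8381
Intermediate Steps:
s = -⅙ (s = 1*(-1/6) = 1*(-1*⅙) = 1*(-⅙) = -⅙ ≈ -0.16667)
E(a) = -6 - 2*a (E(a) = (a + 3)*(-4 + 2) = (3 + a)*(-2) = -6 - 2*a)
W = 289/9 (W = (-6 - 2*(-⅙))² = (-6 + ⅓)² = (-17/3)² = 289/9 ≈ 32.111)
(9*W)*29 = (9*(289/9))*29 = 289*29 = 8381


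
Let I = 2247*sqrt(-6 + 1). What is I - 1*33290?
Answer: -33290 + 2247*I*sqrt(5) ≈ -33290.0 + 5024.4*I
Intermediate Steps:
I = 2247*I*sqrt(5) (I = 2247*sqrt(-5) = 2247*(I*sqrt(5)) = 2247*I*sqrt(5) ≈ 5024.4*I)
I - 1*33290 = 2247*I*sqrt(5) - 1*33290 = 2247*I*sqrt(5) - 33290 = -33290 + 2247*I*sqrt(5)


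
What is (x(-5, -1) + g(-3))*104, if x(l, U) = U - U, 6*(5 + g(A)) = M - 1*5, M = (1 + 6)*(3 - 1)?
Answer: -364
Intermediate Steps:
M = 14 (M = 7*2 = 14)
g(A) = -7/2 (g(A) = -5 + (14 - 1*5)/6 = -5 + (14 - 5)/6 = -5 + (⅙)*9 = -5 + 3/2 = -7/2)
x(l, U) = 0
(x(-5, -1) + g(-3))*104 = (0 - 7/2)*104 = -7/2*104 = -364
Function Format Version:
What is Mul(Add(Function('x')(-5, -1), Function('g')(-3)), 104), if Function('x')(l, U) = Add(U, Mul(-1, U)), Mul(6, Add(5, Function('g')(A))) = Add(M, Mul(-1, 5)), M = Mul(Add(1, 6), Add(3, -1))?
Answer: -364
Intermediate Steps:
M = 14 (M = Mul(7, 2) = 14)
Function('g')(A) = Rational(-7, 2) (Function('g')(A) = Add(-5, Mul(Rational(1, 6), Add(14, Mul(-1, 5)))) = Add(-5, Mul(Rational(1, 6), Add(14, -5))) = Add(-5, Mul(Rational(1, 6), 9)) = Add(-5, Rational(3, 2)) = Rational(-7, 2))
Function('x')(l, U) = 0
Mul(Add(Function('x')(-5, -1), Function('g')(-3)), 104) = Mul(Add(0, Rational(-7, 2)), 104) = Mul(Rational(-7, 2), 104) = -364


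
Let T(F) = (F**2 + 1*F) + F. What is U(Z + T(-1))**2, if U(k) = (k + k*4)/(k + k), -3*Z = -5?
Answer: 25/4 ≈ 6.2500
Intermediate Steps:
T(F) = F**2 + 2*F (T(F) = (F**2 + F) + F = (F + F**2) + F = F**2 + 2*F)
Z = 5/3 (Z = -1/3*(-5) = 5/3 ≈ 1.6667)
U(k) = 5/2 (U(k) = (k + 4*k)/((2*k)) = (5*k)*(1/(2*k)) = 5/2)
U(Z + T(-1))**2 = (5/2)**2 = 25/4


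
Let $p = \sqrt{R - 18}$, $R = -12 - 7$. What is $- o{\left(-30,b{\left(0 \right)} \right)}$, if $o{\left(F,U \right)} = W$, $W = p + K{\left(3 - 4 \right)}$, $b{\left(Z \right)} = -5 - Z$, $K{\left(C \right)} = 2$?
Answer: $-2 - i \sqrt{37} \approx -2.0 - 6.0828 i$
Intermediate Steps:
$R = -19$
$p = i \sqrt{37}$ ($p = \sqrt{-19 - 18} = \sqrt{-37} = i \sqrt{37} \approx 6.0828 i$)
$W = 2 + i \sqrt{37}$ ($W = i \sqrt{37} + 2 = 2 + i \sqrt{37} \approx 2.0 + 6.0828 i$)
$o{\left(F,U \right)} = 2 + i \sqrt{37}$
$- o{\left(-30,b{\left(0 \right)} \right)} = - (2 + i \sqrt{37}) = -2 - i \sqrt{37}$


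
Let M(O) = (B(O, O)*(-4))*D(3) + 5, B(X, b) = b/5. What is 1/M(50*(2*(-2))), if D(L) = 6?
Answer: 1/965 ≈ 0.0010363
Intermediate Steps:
B(X, b) = b/5 (B(X, b) = b*(⅕) = b/5)
M(O) = 5 - 24*O/5 (M(O) = ((O/5)*(-4))*6 + 5 = -4*O/5*6 + 5 = -24*O/5 + 5 = 5 - 24*O/5)
1/M(50*(2*(-2))) = 1/(5 - 240*2*(-2)) = 1/(5 - 240*(-4)) = 1/(5 - 24/5*(-200)) = 1/(5 + 960) = 1/965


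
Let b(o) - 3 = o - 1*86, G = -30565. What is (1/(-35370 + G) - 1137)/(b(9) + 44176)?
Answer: -37484048/1453932685 ≈ -0.025781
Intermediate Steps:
b(o) = -83 + o (b(o) = 3 + (o - 1*86) = 3 + (o - 86) = 3 + (-86 + o) = -83 + o)
(1/(-35370 + G) - 1137)/(b(9) + 44176) = (1/(-35370 - 30565) - 1137)/((-83 + 9) + 44176) = (1/(-65935) - 1137)/(-74 + 44176) = (-1/65935 - 1137)/44102 = -74968096/65935*1/44102 = -37484048/1453932685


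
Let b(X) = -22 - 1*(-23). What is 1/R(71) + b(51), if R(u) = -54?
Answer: 53/54 ≈ 0.98148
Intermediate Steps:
b(X) = 1 (b(X) = -22 + 23 = 1)
1/R(71) + b(51) = 1/(-54) + 1 = -1/54 + 1 = 53/54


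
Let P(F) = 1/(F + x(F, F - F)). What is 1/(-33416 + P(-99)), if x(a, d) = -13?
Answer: -112/3742593 ≈ -2.9926e-5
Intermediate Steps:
P(F) = 1/(-13 + F) (P(F) = 1/(F - 13) = 1/(-13 + F))
1/(-33416 + P(-99)) = 1/(-33416 + 1/(-13 - 99)) = 1/(-33416 + 1/(-112)) = 1/(-33416 - 1/112) = 1/(-3742593/112) = -112/3742593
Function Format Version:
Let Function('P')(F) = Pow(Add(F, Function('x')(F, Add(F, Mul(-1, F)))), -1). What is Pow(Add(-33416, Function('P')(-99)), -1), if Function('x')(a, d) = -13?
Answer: Rational(-112, 3742593) ≈ -2.9926e-5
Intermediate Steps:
Function('P')(F) = Pow(Add(-13, F), -1) (Function('P')(F) = Pow(Add(F, -13), -1) = Pow(Add(-13, F), -1))
Pow(Add(-33416, Function('P')(-99)), -1) = Pow(Add(-33416, Pow(Add(-13, -99), -1)), -1) = Pow(Add(-33416, Pow(-112, -1)), -1) = Pow(Add(-33416, Rational(-1, 112)), -1) = Pow(Rational(-3742593, 112), -1) = Rational(-112, 3742593)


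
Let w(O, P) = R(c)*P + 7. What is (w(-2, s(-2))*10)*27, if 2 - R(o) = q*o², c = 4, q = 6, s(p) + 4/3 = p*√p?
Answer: 35730 + 50760*I*√2 ≈ 35730.0 + 71786.0*I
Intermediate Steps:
s(p) = -4/3 + p^(3/2) (s(p) = -4/3 + p*√p = -4/3 + p^(3/2))
R(o) = 2 - 6*o²
w(O, P) = 7 - 94*P (w(O, P) = (2 - 6*4²)*P + 7 = (2 - 6*16)*P + 7 = (2 - 96)*P + 7 = -94*P + 7 = 7 - 94*P)
(w(-2, s(-2))*10)*27 = ((7 - 94*(-4/3 + (-2)^(3/2)))*10)*27 = ((7 - 94*(-4/3 - 2*I*√2))*10)*27 = ((7 + (376/3 + 188*I*√2))*10)*27 = ((397/3 + 188*I*√2)*10)*27 = (3970/3 + 1880*I*√2)*27 = 35730 + 50760*I*√2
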